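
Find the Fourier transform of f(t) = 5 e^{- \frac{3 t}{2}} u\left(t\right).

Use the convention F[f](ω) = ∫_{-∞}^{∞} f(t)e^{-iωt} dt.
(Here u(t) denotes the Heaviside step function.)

F(ω) = \frac{10}{2 i \omega + 3}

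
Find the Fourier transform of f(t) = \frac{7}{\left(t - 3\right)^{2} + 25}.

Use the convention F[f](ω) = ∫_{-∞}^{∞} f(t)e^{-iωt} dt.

F(ω) = \frac{7 \pi e^{- 3 i \omega - 5 \left|{\omega}\right|}}{5}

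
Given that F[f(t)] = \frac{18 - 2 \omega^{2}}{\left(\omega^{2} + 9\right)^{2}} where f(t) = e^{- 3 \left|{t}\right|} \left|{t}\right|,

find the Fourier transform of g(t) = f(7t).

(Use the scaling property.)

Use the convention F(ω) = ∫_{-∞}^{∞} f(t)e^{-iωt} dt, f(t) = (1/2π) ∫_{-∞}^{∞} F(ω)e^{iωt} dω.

F[g](ω) = \frac{14 \left(441 - \omega^{2}\right)}{\left(\omega^{2} + 441\right)^{2}}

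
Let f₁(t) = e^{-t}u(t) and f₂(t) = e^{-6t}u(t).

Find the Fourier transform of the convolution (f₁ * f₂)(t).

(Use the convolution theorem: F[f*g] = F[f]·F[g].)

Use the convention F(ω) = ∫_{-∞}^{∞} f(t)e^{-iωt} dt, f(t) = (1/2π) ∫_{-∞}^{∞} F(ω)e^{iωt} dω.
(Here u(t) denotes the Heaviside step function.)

F[f₁*f₂](ω) = \frac{1}{\left(i \omega + 1\right) \left(i \omega + 6\right)}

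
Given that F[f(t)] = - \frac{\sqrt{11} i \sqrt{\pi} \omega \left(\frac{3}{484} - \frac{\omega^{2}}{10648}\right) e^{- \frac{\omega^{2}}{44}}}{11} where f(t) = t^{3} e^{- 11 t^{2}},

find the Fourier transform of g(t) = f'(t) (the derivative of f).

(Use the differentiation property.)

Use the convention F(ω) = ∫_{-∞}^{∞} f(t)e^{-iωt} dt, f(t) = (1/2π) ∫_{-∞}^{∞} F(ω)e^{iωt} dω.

F[g](ω) = \frac{\sqrt{11} \sqrt{\pi} \omega^{2} \left(66 - \omega^{2}\right) e^{- \frac{\omega^{2}}{44}}}{117128}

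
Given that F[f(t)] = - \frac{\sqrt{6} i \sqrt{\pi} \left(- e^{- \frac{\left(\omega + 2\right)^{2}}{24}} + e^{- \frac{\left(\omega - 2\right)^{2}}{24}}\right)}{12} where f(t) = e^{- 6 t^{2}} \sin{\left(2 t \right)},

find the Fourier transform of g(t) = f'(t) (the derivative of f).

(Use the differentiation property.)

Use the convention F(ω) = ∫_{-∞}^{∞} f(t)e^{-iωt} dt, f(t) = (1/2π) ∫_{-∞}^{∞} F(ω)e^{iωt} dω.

F[g](ω) = \frac{\sqrt{6} \sqrt{\pi} \omega \left(e^{\frac{\omega}{3}} - 1\right) e^{- \frac{\omega^{2}}{24} - \frac{\omega}{6} - \frac{1}{6}}}{12}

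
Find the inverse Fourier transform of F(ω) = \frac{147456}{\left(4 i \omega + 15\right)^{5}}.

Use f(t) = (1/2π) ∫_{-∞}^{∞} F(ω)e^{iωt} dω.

f(t) = 6 t^{4} e^{- \frac{15 t}{4}} u\left(t\right)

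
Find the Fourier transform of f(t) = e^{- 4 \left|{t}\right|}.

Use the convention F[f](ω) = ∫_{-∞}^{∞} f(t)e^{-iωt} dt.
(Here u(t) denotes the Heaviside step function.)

F(ω) = \frac{8}{\omega^{2} + 16}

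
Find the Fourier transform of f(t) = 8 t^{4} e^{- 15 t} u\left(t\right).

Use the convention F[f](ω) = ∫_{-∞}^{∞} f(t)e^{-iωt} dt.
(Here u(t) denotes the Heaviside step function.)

F(ω) = \frac{192}{\left(i \omega + 15\right)^{5}}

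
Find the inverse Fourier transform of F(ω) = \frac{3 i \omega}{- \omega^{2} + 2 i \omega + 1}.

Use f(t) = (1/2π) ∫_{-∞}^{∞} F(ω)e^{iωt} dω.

f(t) = 3 \left(1 - t\right) e^{- t} u\left(t\right)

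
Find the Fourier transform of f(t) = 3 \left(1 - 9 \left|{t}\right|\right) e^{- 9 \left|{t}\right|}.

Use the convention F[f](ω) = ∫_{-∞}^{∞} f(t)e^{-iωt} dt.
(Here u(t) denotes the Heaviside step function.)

F(ω) = \frac{108 \omega^{2}}{\left(\omega^{2} + 81\right)^{2}}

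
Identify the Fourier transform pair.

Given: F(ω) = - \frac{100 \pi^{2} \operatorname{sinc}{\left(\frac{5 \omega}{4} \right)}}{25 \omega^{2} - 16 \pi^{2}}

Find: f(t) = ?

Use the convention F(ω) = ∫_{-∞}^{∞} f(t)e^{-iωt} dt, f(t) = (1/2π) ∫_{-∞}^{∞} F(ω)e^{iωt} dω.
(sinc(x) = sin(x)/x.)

f(t) = 5 \left(\begin{cases} \frac{\cos{\left(\frac{4 \pi t}{5} \right)}}{2} + \frac{1}{2} & \text{for}\: \left|{t}\right| < \frac{5}{4} \\0 & \text{otherwise} \end{cases}\right)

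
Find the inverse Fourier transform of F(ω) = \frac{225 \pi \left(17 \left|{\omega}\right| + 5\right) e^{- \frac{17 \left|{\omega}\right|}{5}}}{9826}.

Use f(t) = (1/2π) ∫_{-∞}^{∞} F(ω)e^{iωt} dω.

f(t) = \frac{9}{\left(t^{2} + \frac{289}{25}\right)^{2}}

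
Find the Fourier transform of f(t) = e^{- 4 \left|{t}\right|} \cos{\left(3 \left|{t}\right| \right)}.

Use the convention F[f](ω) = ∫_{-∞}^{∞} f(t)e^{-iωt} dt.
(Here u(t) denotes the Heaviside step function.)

F(ω) = \frac{8 \left(\omega^{2} + 25\right)}{\omega^{4} + 14 \omega^{2} + 625}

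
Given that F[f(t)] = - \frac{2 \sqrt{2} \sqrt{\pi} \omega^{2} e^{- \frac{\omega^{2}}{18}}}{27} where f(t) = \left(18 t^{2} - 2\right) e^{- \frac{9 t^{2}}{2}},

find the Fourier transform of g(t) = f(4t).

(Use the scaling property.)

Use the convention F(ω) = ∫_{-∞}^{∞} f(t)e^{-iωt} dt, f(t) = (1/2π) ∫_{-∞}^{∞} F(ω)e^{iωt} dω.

F[g](ω) = - \frac{\sqrt{2} \sqrt{\pi} \omega^{2} e^{- \frac{\omega^{2}}{288}}}{864}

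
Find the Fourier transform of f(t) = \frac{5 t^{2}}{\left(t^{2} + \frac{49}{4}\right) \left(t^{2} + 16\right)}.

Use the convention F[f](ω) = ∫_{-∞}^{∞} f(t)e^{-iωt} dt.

F(ω) = \frac{16 \pi e^{- 4 \left|{\omega}\right|}}{3} - \frac{14 \pi e^{- \frac{7 \left|{\omega}\right|}{2}}}{3}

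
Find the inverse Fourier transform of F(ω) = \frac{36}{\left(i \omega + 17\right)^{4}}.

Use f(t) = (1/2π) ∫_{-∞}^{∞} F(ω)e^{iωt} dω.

f(t) = 6 t^{3} e^{- 17 t} u\left(t\right)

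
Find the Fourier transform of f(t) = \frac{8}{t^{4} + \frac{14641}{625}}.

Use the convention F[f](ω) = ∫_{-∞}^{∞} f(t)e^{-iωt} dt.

F(ω) = \frac{1000 \pi e^{- \frac{11 \sqrt{2} \left|{\omega}\right|}{10}} \sin{\left(\frac{11 \sqrt{2} \left|{\omega}\right|}{10} + \frac{\pi}{4} \right)}}{1331}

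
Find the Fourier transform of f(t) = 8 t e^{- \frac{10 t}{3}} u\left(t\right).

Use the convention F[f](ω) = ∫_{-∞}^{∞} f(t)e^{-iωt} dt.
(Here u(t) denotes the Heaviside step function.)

F(ω) = \frac{72}{\left(3 i \omega + 10\right)^{2}}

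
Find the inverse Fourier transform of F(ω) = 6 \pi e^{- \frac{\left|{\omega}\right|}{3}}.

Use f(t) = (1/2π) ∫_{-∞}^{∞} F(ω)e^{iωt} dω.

f(t) = \frac{2}{t^{2} + \frac{1}{9}}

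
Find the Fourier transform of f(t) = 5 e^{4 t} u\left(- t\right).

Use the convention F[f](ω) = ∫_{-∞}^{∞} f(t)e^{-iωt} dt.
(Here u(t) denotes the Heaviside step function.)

F(ω) = - \frac{5}{i \omega - 4}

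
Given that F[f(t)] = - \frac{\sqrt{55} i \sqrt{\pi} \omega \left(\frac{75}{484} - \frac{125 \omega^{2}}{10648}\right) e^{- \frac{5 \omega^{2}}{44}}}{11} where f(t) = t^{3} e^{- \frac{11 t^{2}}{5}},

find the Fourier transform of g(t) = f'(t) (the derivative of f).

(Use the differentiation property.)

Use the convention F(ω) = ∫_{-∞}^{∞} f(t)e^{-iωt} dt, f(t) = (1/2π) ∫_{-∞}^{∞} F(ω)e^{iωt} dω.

F[g](ω) = \frac{25 \sqrt{55} \sqrt{\pi} \omega^{2} \left(66 - 5 \omega^{2}\right) e^{- \frac{5 \omega^{2}}{44}}}{117128}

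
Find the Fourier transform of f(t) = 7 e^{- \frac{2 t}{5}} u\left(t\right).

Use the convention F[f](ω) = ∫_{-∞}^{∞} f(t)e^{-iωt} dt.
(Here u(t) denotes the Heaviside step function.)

F(ω) = \frac{35}{5 i \omega + 2}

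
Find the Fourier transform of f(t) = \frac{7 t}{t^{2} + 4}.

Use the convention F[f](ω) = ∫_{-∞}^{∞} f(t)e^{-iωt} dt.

F(ω) = - 7 i \pi e^{- 2 \left|{\omega}\right|} \operatorname{sign}{\left(\omega \right)}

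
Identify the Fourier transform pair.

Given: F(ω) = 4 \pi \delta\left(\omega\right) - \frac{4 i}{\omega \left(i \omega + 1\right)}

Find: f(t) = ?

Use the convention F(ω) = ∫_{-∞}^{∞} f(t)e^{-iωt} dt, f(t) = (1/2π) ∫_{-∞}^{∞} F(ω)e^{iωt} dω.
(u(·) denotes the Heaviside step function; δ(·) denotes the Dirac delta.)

f(t) = 4 \left(1 - e^{- t}\right) u\left(t\right)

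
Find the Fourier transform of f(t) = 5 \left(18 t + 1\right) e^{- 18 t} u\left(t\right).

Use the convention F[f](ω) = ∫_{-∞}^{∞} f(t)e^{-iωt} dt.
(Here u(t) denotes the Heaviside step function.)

F(ω) = \frac{5 \left(- i \omega - 36\right)}{\omega^{2} - 36 i \omega - 324}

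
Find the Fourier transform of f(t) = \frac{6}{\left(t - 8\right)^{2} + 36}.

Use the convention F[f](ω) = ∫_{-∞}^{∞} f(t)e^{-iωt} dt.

F(ω) = \pi e^{- 8 i \omega - 6 \left|{\omega}\right|}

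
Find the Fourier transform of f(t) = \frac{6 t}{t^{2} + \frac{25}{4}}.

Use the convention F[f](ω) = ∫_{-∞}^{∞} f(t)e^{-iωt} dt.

F(ω) = - 6 i \pi e^{- \frac{5 \left|{\omega}\right|}{2}} \operatorname{sign}{\left(\omega \right)}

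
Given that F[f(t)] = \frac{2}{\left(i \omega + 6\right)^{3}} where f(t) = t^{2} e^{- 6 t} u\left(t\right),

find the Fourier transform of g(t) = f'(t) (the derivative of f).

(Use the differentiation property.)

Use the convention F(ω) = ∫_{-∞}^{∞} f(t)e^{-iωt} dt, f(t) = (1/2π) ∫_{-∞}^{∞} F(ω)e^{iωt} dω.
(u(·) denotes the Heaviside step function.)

F[g](ω) = \frac{2 i \omega}{\left(i \omega + 6\right)^{3}}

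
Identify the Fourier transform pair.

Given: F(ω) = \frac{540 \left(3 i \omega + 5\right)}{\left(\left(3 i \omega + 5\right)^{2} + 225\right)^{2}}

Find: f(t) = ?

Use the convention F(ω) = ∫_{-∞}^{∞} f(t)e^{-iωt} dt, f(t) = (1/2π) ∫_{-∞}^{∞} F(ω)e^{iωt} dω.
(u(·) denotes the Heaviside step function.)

f(t) = 2 t e^{- \frac{5 t}{3}} \sin{\left(5 t \right)} u\left(t\right)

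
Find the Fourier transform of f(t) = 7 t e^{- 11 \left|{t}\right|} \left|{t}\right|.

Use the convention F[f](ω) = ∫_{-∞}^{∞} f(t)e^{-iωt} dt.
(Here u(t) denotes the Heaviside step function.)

F(ω) = \frac{28 i \omega \left(\omega^{2} - 363\right)}{\left(\omega^{2} + 121\right)^{3}}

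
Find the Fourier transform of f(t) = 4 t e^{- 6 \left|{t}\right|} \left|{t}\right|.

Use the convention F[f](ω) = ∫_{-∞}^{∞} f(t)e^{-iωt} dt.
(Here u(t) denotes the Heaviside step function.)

F(ω) = \frac{16 i \omega \left(\omega^{2} - 108\right)}{\left(\omega^{2} + 36\right)^{3}}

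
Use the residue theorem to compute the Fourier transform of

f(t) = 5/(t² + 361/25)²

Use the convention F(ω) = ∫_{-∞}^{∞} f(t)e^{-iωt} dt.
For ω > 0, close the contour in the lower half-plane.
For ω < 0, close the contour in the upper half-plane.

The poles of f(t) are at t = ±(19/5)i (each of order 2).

Let g(z) = f(z)e^{-iωz}; for large |z| the factor e^{-iωz} decays in the lower half-plane when ω > 0 and in the upper half-plane when ω < 0.

Case ω > 0 (lower half-plane, clockwise contour ⇒ F(ω) = -2πi·ΣRes):
  Res_{z = - \frac{19 i}{5}} g(z) = \frac{125 i \left(19 \omega + 5\right) e^{- \frac{19 \omega}{5}}}{27436} (pole of order 2)
  F(ω) = -2πi·ΣRes = \frac{125 \pi \left(19 \omega + 5\right) e^{- \frac{19 \omega}{5}}}{13718}

Case ω < 0 (upper half-plane, counterclockwise contour ⇒ F(ω) = +2πi·ΣRes):
  Res_{z = \frac{19 i}{5}} g(z) = \frac{125 i \left(19 \omega - 5\right) e^{\frac{19 \omega}{5}}}{27436} (pole of order 2)
  F(ω) = 2πi·ΣRes = \frac{125 \pi \left(5 - 19 \omega\right) e^{\frac{19 \omega}{5}}}{13718}

Both cases combine into a single formula in |ω|:

F(ω) = \frac{125 \pi \left(19 \left|{\omega}\right| + 5\right) e^{- \frac{19 \left|{\omega}\right|}{5}}}{13718}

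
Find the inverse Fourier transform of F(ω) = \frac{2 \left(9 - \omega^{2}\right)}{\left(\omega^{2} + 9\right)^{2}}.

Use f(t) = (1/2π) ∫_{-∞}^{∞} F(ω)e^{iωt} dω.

f(t) = e^{- 3 \left|{t}\right|} \left|{t}\right|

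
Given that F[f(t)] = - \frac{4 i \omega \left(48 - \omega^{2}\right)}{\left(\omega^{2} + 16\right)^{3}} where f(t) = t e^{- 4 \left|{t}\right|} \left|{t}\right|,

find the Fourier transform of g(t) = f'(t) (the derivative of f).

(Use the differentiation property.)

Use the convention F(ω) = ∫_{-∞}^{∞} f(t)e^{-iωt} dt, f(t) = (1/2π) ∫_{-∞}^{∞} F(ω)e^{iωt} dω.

F[g](ω) = \frac{4 \omega^{2} \left(48 - \omega^{2}\right)}{\left(\omega^{2} + 16\right)^{3}}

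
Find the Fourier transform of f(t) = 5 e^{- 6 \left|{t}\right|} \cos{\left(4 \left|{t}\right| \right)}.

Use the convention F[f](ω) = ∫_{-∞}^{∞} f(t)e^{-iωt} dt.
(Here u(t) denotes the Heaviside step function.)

F(ω) = \frac{60 \left(\omega^{2} + 52\right)}{\omega^{4} + 40 \omega^{2} + 2704}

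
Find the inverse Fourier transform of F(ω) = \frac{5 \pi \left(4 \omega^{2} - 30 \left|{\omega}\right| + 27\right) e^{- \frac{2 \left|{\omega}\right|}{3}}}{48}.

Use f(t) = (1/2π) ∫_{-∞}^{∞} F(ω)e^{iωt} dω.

f(t) = \frac{5 t^{4}}{\left(t^{2} + \frac{4}{9}\right)^{3}}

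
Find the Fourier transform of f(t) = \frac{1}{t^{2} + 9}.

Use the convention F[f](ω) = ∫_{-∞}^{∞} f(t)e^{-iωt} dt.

F(ω) = \frac{\pi e^{- 3 \left|{\omega}\right|}}{3}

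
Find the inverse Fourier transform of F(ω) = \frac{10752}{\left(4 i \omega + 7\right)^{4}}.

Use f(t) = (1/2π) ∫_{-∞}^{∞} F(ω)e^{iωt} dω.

f(t) = 7 t^{3} e^{- \frac{7 t}{4}} u\left(t\right)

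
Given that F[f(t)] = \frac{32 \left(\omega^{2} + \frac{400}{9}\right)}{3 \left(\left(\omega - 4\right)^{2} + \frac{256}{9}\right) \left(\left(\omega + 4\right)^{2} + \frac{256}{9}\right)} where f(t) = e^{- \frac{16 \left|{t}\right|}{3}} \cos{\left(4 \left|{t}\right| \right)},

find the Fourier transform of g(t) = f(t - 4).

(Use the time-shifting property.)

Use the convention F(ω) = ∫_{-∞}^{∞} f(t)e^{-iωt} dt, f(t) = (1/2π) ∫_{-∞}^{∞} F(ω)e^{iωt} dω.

F[g](ω) = \frac{96 \left(9 \omega^{2} + 400\right) e^{- 4 i \omega}}{81 \omega^{4} + 2016 \omega^{2} + 160000}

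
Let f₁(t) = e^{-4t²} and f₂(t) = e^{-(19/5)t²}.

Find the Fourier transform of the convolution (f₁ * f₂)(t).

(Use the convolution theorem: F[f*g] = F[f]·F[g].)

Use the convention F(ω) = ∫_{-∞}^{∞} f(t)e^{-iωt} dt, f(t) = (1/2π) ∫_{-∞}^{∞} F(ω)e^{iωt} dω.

F[f₁*f₂](ω) = \frac{\sqrt{95} \pi e^{- \frac{39 \omega^{2}}{304}}}{38}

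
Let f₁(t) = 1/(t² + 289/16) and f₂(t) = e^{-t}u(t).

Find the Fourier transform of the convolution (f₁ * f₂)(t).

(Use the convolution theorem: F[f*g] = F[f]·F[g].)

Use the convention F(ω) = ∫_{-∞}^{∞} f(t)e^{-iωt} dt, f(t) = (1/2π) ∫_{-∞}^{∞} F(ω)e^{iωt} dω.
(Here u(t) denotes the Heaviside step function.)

F[f₁*f₂](ω) = \frac{4 \pi e^{- \frac{17 \left|{\omega}\right|}{4}}}{17 \left(i \omega + 1\right)}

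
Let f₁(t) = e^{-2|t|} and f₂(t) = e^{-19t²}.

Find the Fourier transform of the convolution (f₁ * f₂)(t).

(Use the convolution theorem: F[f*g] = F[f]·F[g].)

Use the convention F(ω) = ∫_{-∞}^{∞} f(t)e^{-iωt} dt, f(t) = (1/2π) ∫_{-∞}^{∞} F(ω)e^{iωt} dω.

F[f₁*f₂](ω) = \frac{4 \sqrt{19} \sqrt{\pi} e^{- \frac{\omega^{2}}{76}}}{19 \left(\omega^{2} + 4\right)}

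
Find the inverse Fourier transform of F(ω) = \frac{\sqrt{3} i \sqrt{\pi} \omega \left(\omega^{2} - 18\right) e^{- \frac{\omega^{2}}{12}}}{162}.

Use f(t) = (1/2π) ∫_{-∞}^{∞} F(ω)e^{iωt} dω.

f(t) = 4 t^{3} e^{- 3 t^{2}}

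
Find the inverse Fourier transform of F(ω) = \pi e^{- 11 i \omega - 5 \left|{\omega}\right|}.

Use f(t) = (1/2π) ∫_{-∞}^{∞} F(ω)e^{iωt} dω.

f(t) = \frac{5}{\left(t - 11\right)^{2} + 25}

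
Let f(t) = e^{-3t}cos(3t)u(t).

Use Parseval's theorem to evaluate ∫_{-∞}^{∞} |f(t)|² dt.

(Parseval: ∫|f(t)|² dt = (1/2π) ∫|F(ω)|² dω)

∫|f(t)|² dt = \frac{1}{8}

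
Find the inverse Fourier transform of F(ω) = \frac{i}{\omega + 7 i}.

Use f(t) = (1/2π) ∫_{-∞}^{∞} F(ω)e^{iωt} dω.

f(t) = e^{7 t} u\left(- t\right)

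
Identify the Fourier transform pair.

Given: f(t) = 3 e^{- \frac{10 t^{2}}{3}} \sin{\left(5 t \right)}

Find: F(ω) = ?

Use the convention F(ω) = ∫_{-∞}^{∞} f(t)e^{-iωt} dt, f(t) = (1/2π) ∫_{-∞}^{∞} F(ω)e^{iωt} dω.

F(ω) = \frac{3 \sqrt{30} i \sqrt{\pi} \left(1 - e^{\frac{3 \omega}{2}}\right) e^{- \frac{3 \omega^{2}}{40} - \frac{3 \omega}{4} - \frac{15}{8}}}{20}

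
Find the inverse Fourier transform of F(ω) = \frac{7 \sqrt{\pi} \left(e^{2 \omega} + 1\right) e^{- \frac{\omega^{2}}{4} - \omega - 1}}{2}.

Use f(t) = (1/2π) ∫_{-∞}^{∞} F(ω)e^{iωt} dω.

f(t) = 7 e^{- t^{2}} \cos{\left(2 t \right)}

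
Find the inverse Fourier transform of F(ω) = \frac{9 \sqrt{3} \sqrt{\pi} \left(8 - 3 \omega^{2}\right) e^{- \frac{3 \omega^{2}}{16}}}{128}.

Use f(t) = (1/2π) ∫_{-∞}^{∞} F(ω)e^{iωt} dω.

f(t) = 3 t^{2} e^{- \frac{4 t^{2}}{3}}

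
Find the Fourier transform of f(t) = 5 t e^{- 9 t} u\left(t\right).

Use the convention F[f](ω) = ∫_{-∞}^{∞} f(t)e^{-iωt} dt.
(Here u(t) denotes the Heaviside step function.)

F(ω) = \frac{5}{\left(i \omega + 9\right)^{2}}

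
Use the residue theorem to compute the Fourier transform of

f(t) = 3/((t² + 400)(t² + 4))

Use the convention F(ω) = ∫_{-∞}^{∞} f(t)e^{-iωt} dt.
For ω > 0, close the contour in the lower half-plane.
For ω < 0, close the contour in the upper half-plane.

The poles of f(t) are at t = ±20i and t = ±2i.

Let g(z) = f(z)e^{-iωz}; for large |z| the factor e^{-iωz} decays in the lower half-plane when ω > 0 and in the upper half-plane when ω < 0.

Case ω > 0 (lower half-plane, clockwise contour ⇒ F(ω) = -2πi·ΣRes):
  Res_{z = - 20 i} g(z) = - \frac{i e^{- 20 \omega}}{5280}
  Res_{z = - 2 i} g(z) = \frac{i e^{- 2 \omega}}{528}
  F(ω) = -2πi·ΣRes = \frac{\pi \left(10 e^{18 \omega} - 1\right) e^{- 20 \omega}}{2640}

Case ω < 0 (upper half-plane, counterclockwise contour ⇒ F(ω) = +2πi·ΣRes):
  Res_{z = 20 i} g(z) = \frac{i e^{20 \omega}}{5280}
  Res_{z = 2 i} g(z) = - \frac{i e^{2 \omega}}{528}
  F(ω) = 2πi·ΣRes = \frac{\pi \left(10 - e^{18 \omega}\right) e^{2 \omega}}{2640}

Both cases combine into a single formula in |ω|:

F(ω) = \frac{\pi \left(10 e^{18 \left|{\omega}\right|} - 1\right) e^{- 20 \left|{\omega}\right|}}{2640}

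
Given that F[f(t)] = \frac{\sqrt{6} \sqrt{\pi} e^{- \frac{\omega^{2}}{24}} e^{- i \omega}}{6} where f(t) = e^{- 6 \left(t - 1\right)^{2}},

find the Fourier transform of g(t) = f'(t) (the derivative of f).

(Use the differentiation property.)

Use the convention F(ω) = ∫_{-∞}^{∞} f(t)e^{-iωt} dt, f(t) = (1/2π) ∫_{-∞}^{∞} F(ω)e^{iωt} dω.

F[g](ω) = \frac{\sqrt{6} i \sqrt{\pi} \omega e^{- \omega \left(\frac{\omega}{24} + i\right)}}{6}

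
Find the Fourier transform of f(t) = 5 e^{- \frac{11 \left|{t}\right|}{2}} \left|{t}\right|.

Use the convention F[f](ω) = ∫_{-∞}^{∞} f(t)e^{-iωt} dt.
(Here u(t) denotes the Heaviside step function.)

F(ω) = \frac{40 \left(121 - 4 \omega^{2}\right)}{\left(4 \omega^{2} + 121\right)^{2}}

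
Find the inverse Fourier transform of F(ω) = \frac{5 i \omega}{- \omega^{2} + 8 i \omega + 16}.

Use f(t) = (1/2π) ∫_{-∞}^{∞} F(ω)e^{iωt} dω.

f(t) = 5 \left(1 - 4 t\right) e^{- 4 t} u\left(t\right)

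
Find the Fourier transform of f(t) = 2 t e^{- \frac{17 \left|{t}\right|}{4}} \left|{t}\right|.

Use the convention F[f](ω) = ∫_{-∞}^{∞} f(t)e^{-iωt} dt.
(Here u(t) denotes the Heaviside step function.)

F(ω) = \frac{2048 i \omega \left(16 \omega^{2} - 867\right)}{\left(16 \omega^{2} + 289\right)^{3}}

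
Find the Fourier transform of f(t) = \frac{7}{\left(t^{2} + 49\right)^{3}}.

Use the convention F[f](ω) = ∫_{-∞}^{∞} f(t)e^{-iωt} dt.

F(ω) = \frac{\pi \left(49 \omega^{2} + 21 \left|{\omega}\right| + 3\right) e^{- 7 \left|{\omega}\right|}}{19208}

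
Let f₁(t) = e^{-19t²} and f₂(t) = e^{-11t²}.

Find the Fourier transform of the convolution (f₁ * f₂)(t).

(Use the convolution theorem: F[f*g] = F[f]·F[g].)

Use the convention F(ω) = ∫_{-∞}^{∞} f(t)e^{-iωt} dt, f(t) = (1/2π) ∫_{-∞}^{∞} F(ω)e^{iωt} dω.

F[f₁*f₂](ω) = \frac{\sqrt{209} \pi e^{- \frac{15 \omega^{2}}{418}}}{209}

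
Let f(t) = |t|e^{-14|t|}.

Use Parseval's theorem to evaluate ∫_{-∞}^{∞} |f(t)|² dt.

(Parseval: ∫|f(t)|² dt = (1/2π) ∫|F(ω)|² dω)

∫|f(t)|² dt = \frac{1}{5488}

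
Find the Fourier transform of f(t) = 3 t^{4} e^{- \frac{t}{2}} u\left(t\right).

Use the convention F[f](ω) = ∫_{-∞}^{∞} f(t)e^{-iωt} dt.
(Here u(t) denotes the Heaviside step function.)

F(ω) = \frac{2304}{\left(2 i \omega + 1\right)^{5}}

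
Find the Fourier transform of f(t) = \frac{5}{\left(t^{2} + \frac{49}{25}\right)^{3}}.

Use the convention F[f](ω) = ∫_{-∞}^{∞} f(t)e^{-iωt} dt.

F(ω) = \frac{625 \pi \left(49 \omega^{2} + 105 \left|{\omega}\right| + 75\right) e^{- \frac{7 \left|{\omega}\right|}{5}}}{134456}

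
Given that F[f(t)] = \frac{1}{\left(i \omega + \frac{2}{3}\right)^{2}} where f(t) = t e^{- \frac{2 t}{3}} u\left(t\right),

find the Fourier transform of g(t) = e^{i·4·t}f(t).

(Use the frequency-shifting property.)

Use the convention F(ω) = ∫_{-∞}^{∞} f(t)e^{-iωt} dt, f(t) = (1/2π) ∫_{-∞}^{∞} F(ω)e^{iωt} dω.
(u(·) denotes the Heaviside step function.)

F[g](ω) = \frac{9}{\left(3 i \left(\omega - 4\right) + 2\right)^{2}}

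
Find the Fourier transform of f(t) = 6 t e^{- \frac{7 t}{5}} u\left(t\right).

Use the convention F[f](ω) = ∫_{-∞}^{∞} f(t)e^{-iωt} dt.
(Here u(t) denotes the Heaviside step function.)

F(ω) = \frac{150}{\left(5 i \omega + 7\right)^{2}}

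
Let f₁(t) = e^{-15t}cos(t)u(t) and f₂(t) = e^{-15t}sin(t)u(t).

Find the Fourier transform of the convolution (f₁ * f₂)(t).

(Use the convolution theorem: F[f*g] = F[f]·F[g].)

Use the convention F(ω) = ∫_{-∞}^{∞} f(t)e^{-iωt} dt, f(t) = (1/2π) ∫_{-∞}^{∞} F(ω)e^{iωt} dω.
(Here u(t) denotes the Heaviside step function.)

F[f₁*f₂](ω) = \frac{i \omega + 15}{\left(\left(i \omega + 15\right)^{2} + 1\right)^{2}}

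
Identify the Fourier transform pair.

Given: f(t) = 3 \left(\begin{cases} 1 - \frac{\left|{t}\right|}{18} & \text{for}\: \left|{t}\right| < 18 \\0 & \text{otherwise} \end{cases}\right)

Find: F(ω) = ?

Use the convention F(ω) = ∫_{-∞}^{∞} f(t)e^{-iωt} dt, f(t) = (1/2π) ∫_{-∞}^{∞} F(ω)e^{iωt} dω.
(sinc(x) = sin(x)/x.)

F(ω) = 54 \operatorname{sinc}^{2}{\left(9 \omega \right)}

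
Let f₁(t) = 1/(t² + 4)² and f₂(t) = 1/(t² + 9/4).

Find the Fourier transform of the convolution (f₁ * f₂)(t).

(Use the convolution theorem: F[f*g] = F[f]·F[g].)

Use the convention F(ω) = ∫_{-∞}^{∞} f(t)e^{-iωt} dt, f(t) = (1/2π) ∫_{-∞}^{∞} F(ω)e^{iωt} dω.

F[f₁*f₂](ω) = \frac{\pi^{2} \left(2 \left|{\omega}\right| + 1\right) e^{- \frac{7 \left|{\omega}\right|}{2}}}{24}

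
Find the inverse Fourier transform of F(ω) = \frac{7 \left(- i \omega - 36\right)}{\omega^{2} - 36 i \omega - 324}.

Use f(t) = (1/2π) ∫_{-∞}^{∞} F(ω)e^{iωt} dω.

f(t) = 7 \left(18 t + 1\right) e^{- 18 t} u\left(t\right)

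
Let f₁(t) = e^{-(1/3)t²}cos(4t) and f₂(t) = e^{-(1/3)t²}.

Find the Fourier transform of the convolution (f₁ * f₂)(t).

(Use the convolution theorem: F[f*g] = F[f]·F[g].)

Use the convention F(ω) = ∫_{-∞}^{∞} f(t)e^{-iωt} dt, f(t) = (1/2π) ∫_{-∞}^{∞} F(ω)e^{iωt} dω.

F[f₁*f₂](ω) = \frac{3 \pi \left(e^{12 \omega} + 1\right) e^{- \frac{3 \omega^{2}}{2} - 6 \omega - 12}}{2}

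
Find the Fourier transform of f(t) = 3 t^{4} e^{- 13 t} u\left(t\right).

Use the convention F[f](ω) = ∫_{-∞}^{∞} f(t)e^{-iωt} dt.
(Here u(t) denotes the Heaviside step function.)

F(ω) = \frac{72}{\left(i \omega + 13\right)^{5}}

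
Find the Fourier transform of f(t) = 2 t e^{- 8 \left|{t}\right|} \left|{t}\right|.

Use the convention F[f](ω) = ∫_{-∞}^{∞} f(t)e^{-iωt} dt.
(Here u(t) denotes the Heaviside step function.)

F(ω) = \frac{8 i \omega \left(\omega^{2} - 192\right)}{\left(\omega^{2} + 64\right)^{3}}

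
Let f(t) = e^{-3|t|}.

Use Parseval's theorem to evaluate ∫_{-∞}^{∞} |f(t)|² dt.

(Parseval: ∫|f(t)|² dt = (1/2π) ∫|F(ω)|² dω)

∫|f(t)|² dt = \frac{1}{3}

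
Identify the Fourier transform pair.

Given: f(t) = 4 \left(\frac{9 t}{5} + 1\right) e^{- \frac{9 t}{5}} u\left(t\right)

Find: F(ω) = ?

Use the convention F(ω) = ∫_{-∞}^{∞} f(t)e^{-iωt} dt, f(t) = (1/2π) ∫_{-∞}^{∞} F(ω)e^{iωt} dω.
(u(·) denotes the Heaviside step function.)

F(ω) = \frac{20 \left(- 5 i \omega - 18\right)}{25 \omega^{2} - 90 i \omega - 81}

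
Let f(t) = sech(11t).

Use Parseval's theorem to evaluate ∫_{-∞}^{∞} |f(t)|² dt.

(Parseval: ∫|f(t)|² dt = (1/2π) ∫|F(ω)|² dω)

∫|f(t)|² dt = \frac{2}{11}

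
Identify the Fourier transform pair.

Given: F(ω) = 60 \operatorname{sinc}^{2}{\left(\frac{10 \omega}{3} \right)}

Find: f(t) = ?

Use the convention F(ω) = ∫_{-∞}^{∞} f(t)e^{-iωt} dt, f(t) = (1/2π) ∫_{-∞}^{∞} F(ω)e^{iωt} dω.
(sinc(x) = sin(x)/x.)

f(t) = 9 \left(\begin{cases} 1 - \frac{3 \left|{t}\right|}{20} & \text{for}\: \left|{t}\right| < \frac{20}{3} \\0 & \text{otherwise} \end{cases}\right)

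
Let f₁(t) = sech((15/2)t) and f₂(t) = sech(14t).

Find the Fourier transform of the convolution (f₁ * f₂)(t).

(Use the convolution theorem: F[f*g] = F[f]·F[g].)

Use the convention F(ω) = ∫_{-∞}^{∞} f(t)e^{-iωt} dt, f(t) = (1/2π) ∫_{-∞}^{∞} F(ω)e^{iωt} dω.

F[f₁*f₂](ω) = \frac{\pi^{2}}{105 \cosh{\left(\frac{\pi \omega}{28} \right)} \cosh{\left(\frac{\pi \omega}{15} \right)}}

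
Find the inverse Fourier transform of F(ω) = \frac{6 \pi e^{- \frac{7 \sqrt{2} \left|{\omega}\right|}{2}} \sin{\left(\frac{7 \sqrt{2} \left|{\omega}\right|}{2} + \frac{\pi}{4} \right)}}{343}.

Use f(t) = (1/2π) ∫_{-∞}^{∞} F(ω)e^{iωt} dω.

f(t) = \frac{6}{t^{4} + 2401}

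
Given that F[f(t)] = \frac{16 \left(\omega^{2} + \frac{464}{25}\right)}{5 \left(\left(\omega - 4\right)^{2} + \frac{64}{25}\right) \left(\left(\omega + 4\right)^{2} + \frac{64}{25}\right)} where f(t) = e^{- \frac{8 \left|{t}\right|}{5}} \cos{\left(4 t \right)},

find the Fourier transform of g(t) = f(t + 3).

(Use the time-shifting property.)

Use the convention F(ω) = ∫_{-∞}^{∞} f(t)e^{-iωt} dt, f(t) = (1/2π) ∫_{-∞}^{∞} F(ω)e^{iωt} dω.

F[g](ω) = \frac{\left(2000 \omega^{2} + 37120\right) e^{3 i \omega}}{625 \omega^{4} - 16800 \omega^{2} + 215296}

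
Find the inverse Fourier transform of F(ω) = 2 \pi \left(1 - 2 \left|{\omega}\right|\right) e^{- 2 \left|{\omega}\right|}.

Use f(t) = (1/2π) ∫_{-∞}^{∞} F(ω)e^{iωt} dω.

f(t) = \frac{8 t^{2}}{\left(t^{2} + 4\right)^{2}}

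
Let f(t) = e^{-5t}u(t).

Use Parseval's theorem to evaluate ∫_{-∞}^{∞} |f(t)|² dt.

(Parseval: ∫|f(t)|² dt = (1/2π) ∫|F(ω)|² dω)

∫|f(t)|² dt = \frac{1}{10}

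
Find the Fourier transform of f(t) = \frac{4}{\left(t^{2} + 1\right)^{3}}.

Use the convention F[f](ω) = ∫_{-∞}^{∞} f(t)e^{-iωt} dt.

F(ω) = \frac{\pi \left(\omega^{2} + 3 \left|{\omega}\right| + 3\right) e^{- \left|{\omega}\right|}}{2}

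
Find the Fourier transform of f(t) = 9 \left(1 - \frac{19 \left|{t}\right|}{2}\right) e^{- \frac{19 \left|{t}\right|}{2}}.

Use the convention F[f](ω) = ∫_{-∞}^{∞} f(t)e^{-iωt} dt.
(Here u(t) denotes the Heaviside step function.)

F(ω) = \frac{5472 \omega^{2}}{\left(4 \omega^{2} + 361\right)^{2}}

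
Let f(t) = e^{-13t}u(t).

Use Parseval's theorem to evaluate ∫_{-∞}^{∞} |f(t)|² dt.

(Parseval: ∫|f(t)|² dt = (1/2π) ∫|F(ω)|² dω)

∫|f(t)|² dt = \frac{1}{26}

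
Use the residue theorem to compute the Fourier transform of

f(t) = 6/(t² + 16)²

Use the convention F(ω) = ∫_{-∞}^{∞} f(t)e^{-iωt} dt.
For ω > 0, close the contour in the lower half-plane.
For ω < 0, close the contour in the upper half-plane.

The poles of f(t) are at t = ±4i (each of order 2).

Let g(z) = f(z)e^{-iωz}; for large |z| the factor e^{-iωz} decays in the lower half-plane when ω > 0 and in the upper half-plane when ω < 0.

Case ω > 0 (lower half-plane, clockwise contour ⇒ F(ω) = -2πi·ΣRes):
  Res_{z = - 4 i} g(z) = \frac{3 i \left(4 \omega + 1\right) e^{- 4 \omega}}{128} (pole of order 2)
  F(ω) = -2πi·ΣRes = \frac{3 \pi \left(4 \omega + 1\right) e^{- 4 \omega}}{64}

Case ω < 0 (upper half-plane, counterclockwise contour ⇒ F(ω) = +2πi·ΣRes):
  Res_{z = 4 i} g(z) = \frac{3 i \left(4 \omega - 1\right) e^{4 \omega}}{128} (pole of order 2)
  F(ω) = 2πi·ΣRes = \frac{3 \pi \left(1 - 4 \omega\right) e^{4 \omega}}{64}

Both cases combine into a single formula in |ω|:

F(ω) = \frac{3 \pi \left(4 \left|{\omega}\right| + 1\right) e^{- 4 \left|{\omega}\right|}}{64}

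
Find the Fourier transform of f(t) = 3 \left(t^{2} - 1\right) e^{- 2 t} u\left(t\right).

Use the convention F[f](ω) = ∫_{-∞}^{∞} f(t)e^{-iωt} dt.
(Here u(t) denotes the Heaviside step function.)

F(ω) = \frac{3 \left(2 i \omega - \left(i \omega + 2\right)^{3} + 4\right)}{\left(i \omega + 2\right)^{4}}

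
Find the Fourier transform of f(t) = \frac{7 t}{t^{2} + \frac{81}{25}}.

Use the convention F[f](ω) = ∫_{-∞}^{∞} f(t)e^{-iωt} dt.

F(ω) = - 7 i \pi e^{- \frac{9 \left|{\omega}\right|}{5}} \operatorname{sign}{\left(\omega \right)}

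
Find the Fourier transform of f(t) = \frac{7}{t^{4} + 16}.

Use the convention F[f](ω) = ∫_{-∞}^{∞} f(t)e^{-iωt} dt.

F(ω) = \frac{7 \pi e^{- \sqrt{2} \left|{\omega}\right|} \sin{\left(\sqrt{2} \left|{\omega}\right| + \frac{\pi}{4} \right)}}{8}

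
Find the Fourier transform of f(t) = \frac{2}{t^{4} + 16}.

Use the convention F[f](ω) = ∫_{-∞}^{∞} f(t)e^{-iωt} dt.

F(ω) = \frac{\pi e^{- \sqrt{2} \left|{\omega}\right|} \sin{\left(\sqrt{2} \left|{\omega}\right| + \frac{\pi}{4} \right)}}{4}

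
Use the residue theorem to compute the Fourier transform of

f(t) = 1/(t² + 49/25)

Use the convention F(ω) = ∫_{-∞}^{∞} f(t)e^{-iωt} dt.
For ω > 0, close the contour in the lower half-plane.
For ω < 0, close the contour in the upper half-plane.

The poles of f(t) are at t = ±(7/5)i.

Let g(z) = f(z)e^{-iωz}; for large |z| the factor e^{-iωz} decays in the lower half-plane when ω > 0 and in the upper half-plane when ω < 0.

Case ω > 0 (lower half-plane, clockwise contour ⇒ F(ω) = -2πi·ΣRes):
  Res_{z = - \frac{7 i}{5}} g(z) = \frac{5 i e^{- \frac{7 \omega}{5}}}{14}
  F(ω) = -2πi·ΣRes = \frac{5 \pi e^{- \frac{7 \omega}{5}}}{7}

Case ω < 0 (upper half-plane, counterclockwise contour ⇒ F(ω) = +2πi·ΣRes):
  Res_{z = \frac{7 i}{5}} g(z) = - \frac{5 i e^{\frac{7 \omega}{5}}}{14}
  F(ω) = 2πi·ΣRes = \frac{5 \pi e^{\frac{7 \omega}{5}}}{7}

Both cases combine into a single formula in |ω|:

F(ω) = \frac{5 \pi e^{- \frac{7 \left|{\omega}\right|}{5}}}{7}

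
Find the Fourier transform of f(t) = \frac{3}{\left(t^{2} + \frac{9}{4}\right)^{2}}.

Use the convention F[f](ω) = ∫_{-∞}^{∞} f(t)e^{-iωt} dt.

F(ω) = \frac{2 \pi \left(3 \left|{\omega}\right| + 2\right) e^{- \frac{3 \left|{\omega}\right|}{2}}}{9}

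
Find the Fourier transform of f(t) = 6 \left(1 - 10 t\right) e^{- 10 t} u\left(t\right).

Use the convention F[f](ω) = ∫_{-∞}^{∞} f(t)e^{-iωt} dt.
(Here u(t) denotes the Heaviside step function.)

F(ω) = \frac{6 i \omega}{- \omega^{2} + 20 i \omega + 100}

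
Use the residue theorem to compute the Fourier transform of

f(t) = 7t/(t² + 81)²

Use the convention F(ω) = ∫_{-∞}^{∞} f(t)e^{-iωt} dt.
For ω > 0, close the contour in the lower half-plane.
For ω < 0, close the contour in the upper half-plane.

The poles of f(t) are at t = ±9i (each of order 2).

Let g(z) = f(z)e^{-iωz}; for large |z| the factor e^{-iωz} decays in the lower half-plane when ω > 0 and in the upper half-plane when ω < 0.

Case ω > 0 (lower half-plane, clockwise contour ⇒ F(ω) = -2πi·ΣRes):
  Res_{z = - 9 i} g(z) = \frac{7 \omega e^{- 9 \omega}}{36} (pole of order 2)
  F(ω) = -2πi·ΣRes = - \frac{7 i \pi \omega e^{- 9 \omega}}{18}

Case ω < 0 (upper half-plane, counterclockwise contour ⇒ F(ω) = +2πi·ΣRes):
  Res_{z = 9 i} g(z) = - \frac{7 \omega e^{9 \omega}}{36} (pole of order 2)
  F(ω) = 2πi·ΣRes = - \frac{7 i \pi \omega e^{9 \omega}}{18}

Both cases combine into a single formula in |ω|:

F(ω) = - \frac{7 i \pi \omega e^{- 9 \left|{\omega}\right|}}{18}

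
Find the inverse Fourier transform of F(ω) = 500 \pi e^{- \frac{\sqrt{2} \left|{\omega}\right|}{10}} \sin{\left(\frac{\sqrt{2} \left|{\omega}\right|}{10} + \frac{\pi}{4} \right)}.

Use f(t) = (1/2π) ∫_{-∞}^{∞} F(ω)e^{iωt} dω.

f(t) = \frac{4}{t^{4} + \frac{1}{625}}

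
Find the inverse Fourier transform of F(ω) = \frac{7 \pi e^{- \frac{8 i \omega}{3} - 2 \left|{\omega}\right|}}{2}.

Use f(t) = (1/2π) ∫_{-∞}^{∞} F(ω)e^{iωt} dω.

f(t) = \frac{7}{\left(t - \frac{8}{3}\right)^{2} + 4}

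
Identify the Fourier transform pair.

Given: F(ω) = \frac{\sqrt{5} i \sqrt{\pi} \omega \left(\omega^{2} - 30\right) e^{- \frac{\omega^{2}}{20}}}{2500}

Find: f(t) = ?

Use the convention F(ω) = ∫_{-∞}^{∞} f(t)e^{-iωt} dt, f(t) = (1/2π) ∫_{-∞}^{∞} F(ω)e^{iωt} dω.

f(t) = 2 t^{3} e^{- 5 t^{2}}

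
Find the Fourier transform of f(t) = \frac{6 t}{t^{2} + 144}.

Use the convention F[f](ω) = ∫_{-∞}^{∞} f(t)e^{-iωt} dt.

F(ω) = - 6 i \pi e^{- 12 \left|{\omega}\right|} \operatorname{sign}{\left(\omega \right)}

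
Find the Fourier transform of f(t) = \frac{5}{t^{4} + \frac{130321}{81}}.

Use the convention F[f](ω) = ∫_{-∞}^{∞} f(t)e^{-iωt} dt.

F(ω) = \frac{135 \pi e^{- \frac{19 \sqrt{2} \left|{\omega}\right|}{6}} \sin{\left(\frac{19 \sqrt{2} \left|{\omega}\right|}{6} + \frac{\pi}{4} \right)}}{6859}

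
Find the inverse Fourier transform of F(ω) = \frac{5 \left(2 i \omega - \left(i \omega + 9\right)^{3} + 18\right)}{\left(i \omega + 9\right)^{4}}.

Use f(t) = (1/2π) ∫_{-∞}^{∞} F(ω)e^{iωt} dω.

f(t) = 5 \left(t^{2} - 1\right) e^{- 9 t} u\left(t\right)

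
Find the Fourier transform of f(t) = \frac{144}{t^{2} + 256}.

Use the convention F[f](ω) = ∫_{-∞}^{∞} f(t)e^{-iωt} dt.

F(ω) = 9 \pi e^{- 16 \left|{\omega}\right|}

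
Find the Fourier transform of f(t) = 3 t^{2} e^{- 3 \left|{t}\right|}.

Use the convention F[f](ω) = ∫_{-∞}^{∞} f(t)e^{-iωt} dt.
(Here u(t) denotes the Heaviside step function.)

F(ω) = \frac{108 \left(3 - \omega^{2}\right)}{\left(\omega^{2} + 9\right)^{3}}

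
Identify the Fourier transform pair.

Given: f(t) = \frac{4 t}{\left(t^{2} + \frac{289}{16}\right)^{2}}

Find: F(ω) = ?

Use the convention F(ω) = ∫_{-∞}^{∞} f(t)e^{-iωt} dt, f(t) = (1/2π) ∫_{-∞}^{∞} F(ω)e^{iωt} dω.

F(ω) = - \frac{8 i \pi \omega e^{- \frac{17 \left|{\omega}\right|}{4}}}{17}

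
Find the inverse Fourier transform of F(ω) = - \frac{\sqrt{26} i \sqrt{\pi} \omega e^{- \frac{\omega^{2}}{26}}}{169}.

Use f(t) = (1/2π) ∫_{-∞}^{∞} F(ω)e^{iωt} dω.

f(t) = t e^{- \frac{13 t^{2}}{2}}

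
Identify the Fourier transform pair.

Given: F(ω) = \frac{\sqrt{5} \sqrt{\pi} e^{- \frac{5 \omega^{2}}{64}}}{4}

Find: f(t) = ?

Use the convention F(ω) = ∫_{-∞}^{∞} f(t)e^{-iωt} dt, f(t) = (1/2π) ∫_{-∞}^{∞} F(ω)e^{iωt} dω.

f(t) = e^{- \frac{16 t^{2}}{5}}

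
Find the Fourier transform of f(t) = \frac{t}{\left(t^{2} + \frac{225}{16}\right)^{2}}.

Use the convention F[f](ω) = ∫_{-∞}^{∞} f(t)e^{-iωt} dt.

F(ω) = - \frac{2 i \pi \omega e^{- \frac{15 \left|{\omega}\right|}{4}}}{15}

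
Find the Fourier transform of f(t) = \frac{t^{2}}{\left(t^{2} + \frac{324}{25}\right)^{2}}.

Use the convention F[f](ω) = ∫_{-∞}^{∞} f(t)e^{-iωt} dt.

F(ω) = \frac{\pi \left(5 - 18 \left|{\omega}\right|\right) e^{- \frac{18 \left|{\omega}\right|}{5}}}{36}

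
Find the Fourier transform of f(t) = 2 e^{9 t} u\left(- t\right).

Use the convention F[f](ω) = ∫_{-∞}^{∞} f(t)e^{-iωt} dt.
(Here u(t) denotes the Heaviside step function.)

F(ω) = - \frac{2}{i \omega - 9}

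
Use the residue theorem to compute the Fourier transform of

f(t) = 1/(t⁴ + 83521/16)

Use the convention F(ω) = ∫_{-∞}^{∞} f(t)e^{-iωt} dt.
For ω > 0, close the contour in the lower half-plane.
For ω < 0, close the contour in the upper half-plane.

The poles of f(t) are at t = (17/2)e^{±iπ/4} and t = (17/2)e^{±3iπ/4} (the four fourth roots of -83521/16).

Let g(z) = f(z)e^{-iωz}; for large |z| the factor e^{-iωz} decays in the lower half-plane when ω > 0 and in the upper half-plane when ω < 0.

Case ω > 0 (lower half-plane, clockwise contour ⇒ F(ω) = -2πi·ΣRes):
  Res_{z = - \frac{17 \sqrt{2}}{4} - \frac{17 \sqrt{2} i}{4}} g(z) = \frac{\sqrt{2} \left(1 + i\right) e^{\frac{17 \sqrt{2} \omega \left(-1 + i\right)}{4}}}{4913}
  Res_{z = \frac{17 \sqrt{2}}{4} - \frac{17 \sqrt{2} i}{4}} g(z) = \frac{\sqrt{2} \left(-1 + i\right) e^{- \frac{17 \sqrt{2} \omega \left(1 + i\right)}{4}}}{4913}
  F(ω) = -2πi·ΣRes = \frac{2 \sqrt{2} \pi \left(\left(1 - i\right) e^{\frac{17 \sqrt{2} i \omega}{2}} + 1 + i\right) e^{- \frac{17 \sqrt{2} \omega \left(1 + i\right)}{4}}}{4913} = \frac{8 \pi e^{- \frac{17 \sqrt{2} \omega}{4}} \sin{\left(\frac{17 \sqrt{2} \omega}{4} + \frac{\pi}{4} \right)}}{4913}

Case ω < 0 (upper half-plane, counterclockwise contour ⇒ F(ω) = +2πi·ΣRes):
  Res_{z = \frac{17 \sqrt{2}}{4} + \frac{17 \sqrt{2} i}{4}} g(z) = - \frac{\sqrt{2} \left(1 + i\right) e^{\frac{17 \sqrt{2} \omega \left(1 - i\right)}{4}}}{4913}
  Res_{z = - \frac{17 \sqrt{2}}{4} + \frac{17 \sqrt{2} i}{4}} g(z) = \frac{\sqrt{2} \left(1 - i\right) e^{\frac{17 \sqrt{2} \omega \left(1 + i\right)}{4}}}{4913}
  F(ω) = 2πi·ΣRes = - \frac{2 \sqrt{2} i \pi \left(\left(1 + i\right) e^{\frac{17 \sqrt{2} \omega \left(1 - i\right)}{4}} - \left(1 - i\right) e^{\frac{17 \sqrt{2} \omega \left(1 + i\right)}{4}}\right)}{4913} = \frac{8 \pi e^{\frac{17 \sqrt{2} \omega}{4}} \cos{\left(\frac{17 \sqrt{2} \omega}{4} + \frac{\pi}{4} \right)}}{4913}

Both cases combine into a single formula in |ω|:

F(ω) = \frac{8 \pi e^{- \frac{17 \sqrt{2} \left|{\omega}\right|}{4}} \sin{\left(\frac{17 \sqrt{2} \left|{\omega}\right|}{4} + \frac{\pi}{4} \right)}}{4913}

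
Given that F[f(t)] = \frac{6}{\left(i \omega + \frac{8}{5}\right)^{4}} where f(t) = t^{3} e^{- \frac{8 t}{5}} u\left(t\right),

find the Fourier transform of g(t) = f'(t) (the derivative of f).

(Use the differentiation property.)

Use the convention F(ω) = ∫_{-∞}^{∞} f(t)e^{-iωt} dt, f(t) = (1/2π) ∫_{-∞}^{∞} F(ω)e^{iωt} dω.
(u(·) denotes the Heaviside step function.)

F[g](ω) = \frac{3750 i \omega}{\left(5 i \omega + 8\right)^{4}}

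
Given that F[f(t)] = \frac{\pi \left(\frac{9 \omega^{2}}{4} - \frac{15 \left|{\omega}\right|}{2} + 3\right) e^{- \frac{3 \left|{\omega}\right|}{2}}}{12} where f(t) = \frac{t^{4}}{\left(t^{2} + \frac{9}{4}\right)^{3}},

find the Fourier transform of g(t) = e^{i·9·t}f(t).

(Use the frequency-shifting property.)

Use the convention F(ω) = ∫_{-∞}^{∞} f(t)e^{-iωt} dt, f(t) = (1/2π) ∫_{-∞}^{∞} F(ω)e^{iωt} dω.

F[g](ω) = \frac{\pi \left(3 \left(\omega - 9\right)^{2} - 10 \left|{\omega - 9}\right| + 4\right) e^{- \frac{3 \left|{\omega - 9}\right|}{2}}}{16}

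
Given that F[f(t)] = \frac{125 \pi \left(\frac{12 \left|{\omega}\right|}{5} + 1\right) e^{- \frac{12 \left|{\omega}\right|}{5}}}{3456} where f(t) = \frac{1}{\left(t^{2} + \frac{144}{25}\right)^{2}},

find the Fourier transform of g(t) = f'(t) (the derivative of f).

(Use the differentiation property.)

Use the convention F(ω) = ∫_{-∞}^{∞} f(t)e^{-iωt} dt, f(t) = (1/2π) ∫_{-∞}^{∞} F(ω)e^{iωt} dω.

F[g](ω) = \frac{25 i \pi \omega \left(12 \left|{\omega}\right| + 5\right) e^{- \frac{12 \left|{\omega}\right|}{5}}}{3456}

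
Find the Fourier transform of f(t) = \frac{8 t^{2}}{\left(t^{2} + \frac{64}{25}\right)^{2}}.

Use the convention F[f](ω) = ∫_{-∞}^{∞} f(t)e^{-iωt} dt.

F(ω) = \frac{\pi \left(5 - 8 \left|{\omega}\right|\right) e^{- \frac{8 \left|{\omega}\right|}{5}}}{2}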